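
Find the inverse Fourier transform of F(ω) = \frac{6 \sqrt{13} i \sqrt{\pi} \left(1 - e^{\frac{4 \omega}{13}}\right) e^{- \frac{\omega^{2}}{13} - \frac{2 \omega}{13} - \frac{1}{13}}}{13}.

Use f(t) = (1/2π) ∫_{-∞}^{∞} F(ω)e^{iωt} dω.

f(t) = 6 e^{- \frac{13 t^{2}}{4}} \sin{\left(t \right)}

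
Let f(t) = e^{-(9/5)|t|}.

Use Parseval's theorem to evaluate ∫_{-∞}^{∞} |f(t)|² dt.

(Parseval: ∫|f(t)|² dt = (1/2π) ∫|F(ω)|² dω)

∫|f(t)|² dt = \frac{5}{9}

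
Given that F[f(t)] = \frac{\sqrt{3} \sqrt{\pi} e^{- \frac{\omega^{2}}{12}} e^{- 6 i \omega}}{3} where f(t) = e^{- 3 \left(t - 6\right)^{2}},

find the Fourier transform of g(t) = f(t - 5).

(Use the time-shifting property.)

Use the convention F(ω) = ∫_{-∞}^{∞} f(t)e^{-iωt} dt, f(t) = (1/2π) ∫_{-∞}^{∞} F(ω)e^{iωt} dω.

F[g](ω) = \frac{\sqrt{3} \sqrt{\pi} e^{- \frac{\omega \left(\omega + 132 i\right)}{12}}}{3}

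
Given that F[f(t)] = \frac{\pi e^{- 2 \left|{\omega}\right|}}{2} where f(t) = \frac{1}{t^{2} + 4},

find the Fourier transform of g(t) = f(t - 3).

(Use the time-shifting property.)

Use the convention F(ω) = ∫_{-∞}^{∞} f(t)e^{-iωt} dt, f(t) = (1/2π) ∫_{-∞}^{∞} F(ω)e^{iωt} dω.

F[g](ω) = \frac{\pi e^{- 3 i \omega - 2 \left|{\omega}\right|}}{2}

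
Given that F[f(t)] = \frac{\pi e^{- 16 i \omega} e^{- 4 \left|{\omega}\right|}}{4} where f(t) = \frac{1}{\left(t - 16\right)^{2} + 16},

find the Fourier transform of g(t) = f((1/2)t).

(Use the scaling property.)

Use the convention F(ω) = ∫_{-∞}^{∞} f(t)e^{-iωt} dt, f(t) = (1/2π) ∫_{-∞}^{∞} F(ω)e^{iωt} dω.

F[g](ω) = \frac{\pi e^{- 32 i \omega - 8 \left|{\omega}\right|}}{2}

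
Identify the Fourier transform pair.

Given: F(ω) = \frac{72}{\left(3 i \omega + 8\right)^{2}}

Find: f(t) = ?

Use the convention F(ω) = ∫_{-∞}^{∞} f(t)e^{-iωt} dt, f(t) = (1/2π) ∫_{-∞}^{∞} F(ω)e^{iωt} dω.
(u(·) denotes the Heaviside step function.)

f(t) = 8 t e^{- \frac{8 t}{3}} u\left(t\right)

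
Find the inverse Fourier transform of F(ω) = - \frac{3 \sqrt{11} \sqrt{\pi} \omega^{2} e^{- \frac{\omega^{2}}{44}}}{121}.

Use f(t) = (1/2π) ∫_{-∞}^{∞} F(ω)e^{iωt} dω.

f(t) = 3 \left(44 t^{2} - 2\right) e^{- 11 t^{2}}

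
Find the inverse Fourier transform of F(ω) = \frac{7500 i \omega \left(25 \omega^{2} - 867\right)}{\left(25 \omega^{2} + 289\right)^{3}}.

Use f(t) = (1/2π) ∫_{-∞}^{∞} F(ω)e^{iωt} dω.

f(t) = 3 t e^{- \frac{17 \left|{t}\right|}{5}} \left|{t}\right|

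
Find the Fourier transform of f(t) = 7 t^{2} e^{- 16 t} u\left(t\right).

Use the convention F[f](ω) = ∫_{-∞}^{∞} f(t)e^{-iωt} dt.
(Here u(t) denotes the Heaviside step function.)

F(ω) = \frac{14}{\left(i \omega + 16\right)^{3}}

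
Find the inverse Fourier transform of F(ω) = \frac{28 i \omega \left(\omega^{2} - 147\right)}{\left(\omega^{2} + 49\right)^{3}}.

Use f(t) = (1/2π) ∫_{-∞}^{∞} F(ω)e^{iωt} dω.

f(t) = 7 t e^{- 7 \left|{t}\right|} \left|{t}\right|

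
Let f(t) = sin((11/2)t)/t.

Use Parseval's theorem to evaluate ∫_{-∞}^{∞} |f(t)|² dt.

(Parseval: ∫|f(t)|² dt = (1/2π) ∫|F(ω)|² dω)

∫|f(t)|² dt = \frac{11 \pi}{2}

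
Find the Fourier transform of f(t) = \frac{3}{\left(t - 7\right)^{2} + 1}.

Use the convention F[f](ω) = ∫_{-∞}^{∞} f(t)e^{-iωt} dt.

F(ω) = 3 \pi e^{- 7 i \omega - \left|{\omega}\right|}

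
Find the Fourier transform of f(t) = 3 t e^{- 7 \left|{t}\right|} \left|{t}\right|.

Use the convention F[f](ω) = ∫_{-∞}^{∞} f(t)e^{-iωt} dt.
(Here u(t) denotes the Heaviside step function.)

F(ω) = \frac{12 i \omega \left(\omega^{2} - 147\right)}{\left(\omega^{2} + 49\right)^{3}}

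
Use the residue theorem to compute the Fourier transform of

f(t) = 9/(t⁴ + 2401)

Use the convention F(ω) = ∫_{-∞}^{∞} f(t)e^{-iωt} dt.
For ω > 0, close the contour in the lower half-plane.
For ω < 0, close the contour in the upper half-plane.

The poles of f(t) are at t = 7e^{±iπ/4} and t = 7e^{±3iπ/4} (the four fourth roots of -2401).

Let g(z) = f(z)e^{-iωz}; for large |z| the factor e^{-iωz} decays in the lower half-plane when ω > 0 and in the upper half-plane when ω < 0.

Case ω > 0 (lower half-plane, clockwise contour ⇒ F(ω) = -2πi·ΣRes):
  Res_{z = - \frac{7 \sqrt{2}}{2} - \frac{7 \sqrt{2} i}{2}} g(z) = \frac{9 \sqrt{2} i \left(1 - i\right) e^{\frac{7 \sqrt{2} \omega \left(-1 + i\right)}{2}}}{2744}
  Res_{z = \frac{7 \sqrt{2}}{2} - \frac{7 \sqrt{2} i}{2}} g(z) = \frac{9 \sqrt{2} i \left(1 + i\right) e^{- \frac{7 \sqrt{2} \omega \left(1 + i\right)}{2}}}{2744}
  F(ω) = -2πi·ΣRes = \frac{9 \sqrt{2} \pi \left(1 - i\right) \left(e^{7 \sqrt{2} i \omega} + i\right) e^{- \frac{7 \sqrt{2} \omega \left(1 + i\right)}{2}}}{1372} = \frac{9 \pi e^{- \frac{7 \sqrt{2} \omega}{2}} \sin{\left(\frac{7 \sqrt{2} \omega}{2} + \frac{\pi}{4} \right)}}{343}

Case ω < 0 (upper half-plane, counterclockwise contour ⇒ F(ω) = +2πi·ΣRes):
  Res_{z = \frac{7 \sqrt{2}}{2} + \frac{7 \sqrt{2} i}{2}} g(z) = \frac{9 \sqrt{2} i \left(-1 + i\right) e^{\frac{7 \sqrt{2} \omega \left(1 - i\right)}{2}}}{2744}
  Res_{z = - \frac{7 \sqrt{2}}{2} + \frac{7 \sqrt{2} i}{2}} g(z) = \frac{9 \sqrt{2} \left(1 - i\right) e^{\frac{7 \sqrt{2} \omega \left(1 + i\right)}{2}}}{2744}
  F(ω) = 2πi·ΣRes = - \frac{9 \sqrt{2} i \pi \left(i \left(1 - i\right) e^{\frac{7 \sqrt{2} \omega \left(1 - i\right)}{2}} - \left(1 - i\right) e^{\frac{7 \sqrt{2} \omega \left(1 + i\right)}{2}}\right)}{1372} = \frac{9 \pi e^{\frac{7 \sqrt{2} \omega}{2}} \cos{\left(\frac{7 \sqrt{2} \omega}{2} + \frac{\pi}{4} \right)}}{343}

Both cases combine into a single formula in |ω|:

F(ω) = \frac{9 \pi e^{- \frac{7 \sqrt{2} \left|{\omega}\right|}{2}} \sin{\left(\frac{7 \sqrt{2} \left|{\omega}\right|}{2} + \frac{\pi}{4} \right)}}{343}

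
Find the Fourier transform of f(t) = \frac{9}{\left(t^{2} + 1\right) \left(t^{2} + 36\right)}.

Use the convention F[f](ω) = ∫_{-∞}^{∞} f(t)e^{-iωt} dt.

F(ω) = \frac{3 \pi \left(6 e^{5 \left|{\omega}\right|} - 1\right) e^{- 6 \left|{\omega}\right|}}{70}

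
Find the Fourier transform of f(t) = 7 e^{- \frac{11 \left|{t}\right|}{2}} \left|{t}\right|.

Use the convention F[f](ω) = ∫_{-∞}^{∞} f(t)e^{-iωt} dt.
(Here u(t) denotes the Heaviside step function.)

F(ω) = \frac{56 \left(121 - 4 \omega^{2}\right)}{\left(4 \omega^{2} + 121\right)^{2}}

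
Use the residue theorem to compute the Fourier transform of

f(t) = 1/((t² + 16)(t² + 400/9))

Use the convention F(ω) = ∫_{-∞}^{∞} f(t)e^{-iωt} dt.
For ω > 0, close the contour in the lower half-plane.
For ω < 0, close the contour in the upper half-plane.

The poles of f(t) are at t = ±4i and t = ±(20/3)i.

Let g(z) = f(z)e^{-iωz}; for large |z| the factor e^{-iωz} decays in the lower half-plane when ω > 0 and in the upper half-plane when ω < 0.

Case ω > 0 (lower half-plane, clockwise contour ⇒ F(ω) = -2πi·ΣRes):
  Res_{z = - 4 i} g(z) = \frac{9 i e^{- 4 \omega}}{2048}
  Res_{z = - \frac{20 i}{3}} g(z) = - \frac{27 i e^{- \frac{20 \omega}{3}}}{10240}
  F(ω) = -2πi·ΣRes = \frac{9 \pi e^{- 4 \omega}}{1024} - \frac{27 \pi e^{- \frac{20 \omega}{3}}}{5120}

Case ω < 0 (upper half-plane, counterclockwise contour ⇒ F(ω) = +2πi·ΣRes):
  Res_{z = 4 i} g(z) = - \frac{9 i e^{4 \omega}}{2048}
  Res_{z = \frac{20 i}{3}} g(z) = \frac{27 i e^{\frac{20 \omega}{3}}}{10240}
  F(ω) = 2πi·ΣRes = \frac{9 \pi \left(- 3 e^{\frac{20 \omega}{3}} + 5 e^{4 \omega}\right)}{5120}

Both cases combine into a single formula in |ω|:

F(ω) = \frac{9 \pi e^{- 4 \left|{\omega}\right|}}{1024} - \frac{27 \pi e^{- \frac{20 \left|{\omega}\right|}{3}}}{5120}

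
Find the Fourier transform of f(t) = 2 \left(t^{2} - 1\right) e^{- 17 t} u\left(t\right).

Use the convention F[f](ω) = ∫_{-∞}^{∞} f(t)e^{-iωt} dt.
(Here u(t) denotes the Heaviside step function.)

F(ω) = \frac{2 \left(2 i \omega - \left(i \omega + 17\right)^{3} + 34\right)}{\left(i \omega + 17\right)^{4}}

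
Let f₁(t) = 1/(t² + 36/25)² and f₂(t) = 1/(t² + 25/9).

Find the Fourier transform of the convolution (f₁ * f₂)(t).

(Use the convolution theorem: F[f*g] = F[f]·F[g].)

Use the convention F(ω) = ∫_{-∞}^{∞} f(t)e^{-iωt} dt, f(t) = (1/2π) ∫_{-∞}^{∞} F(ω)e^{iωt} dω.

F[f₁*f₂](ω) = \frac{5 \pi^{2} \left(6 \left|{\omega}\right| + 5\right) e^{- \frac{43 \left|{\omega}\right|}{15}}}{144}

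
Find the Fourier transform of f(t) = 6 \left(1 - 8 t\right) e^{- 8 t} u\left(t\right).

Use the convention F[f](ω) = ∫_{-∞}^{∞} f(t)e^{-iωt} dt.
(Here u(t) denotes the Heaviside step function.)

F(ω) = \frac{6 i \omega}{- \omega^{2} + 16 i \omega + 64}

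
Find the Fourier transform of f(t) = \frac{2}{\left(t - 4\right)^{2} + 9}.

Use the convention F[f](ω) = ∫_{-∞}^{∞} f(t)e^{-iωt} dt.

F(ω) = \frac{2 \pi e^{- 4 i \omega - 3 \left|{\omega}\right|}}{3}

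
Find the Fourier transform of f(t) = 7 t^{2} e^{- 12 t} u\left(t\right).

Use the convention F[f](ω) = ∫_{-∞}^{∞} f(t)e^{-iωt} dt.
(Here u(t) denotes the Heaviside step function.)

F(ω) = \frac{14}{\left(i \omega + 12\right)^{3}}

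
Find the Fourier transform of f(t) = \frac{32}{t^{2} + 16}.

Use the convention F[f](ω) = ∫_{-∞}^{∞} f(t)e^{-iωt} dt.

F(ω) = 8 \pi e^{- 4 \left|{\omega}\right|}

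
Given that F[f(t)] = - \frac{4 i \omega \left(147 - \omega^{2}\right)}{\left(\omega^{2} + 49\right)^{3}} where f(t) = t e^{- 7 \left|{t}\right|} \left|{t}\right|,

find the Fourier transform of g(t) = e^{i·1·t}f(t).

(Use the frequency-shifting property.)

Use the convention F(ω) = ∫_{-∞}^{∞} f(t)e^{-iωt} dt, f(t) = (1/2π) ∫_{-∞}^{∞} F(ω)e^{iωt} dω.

F[g](ω) = \frac{4 i \left(\omega - 1\right) \left(\left(\omega - 1\right)^{2} - 147\right)}{\left(\left(\omega - 1\right)^{2} + 49\right)^{3}}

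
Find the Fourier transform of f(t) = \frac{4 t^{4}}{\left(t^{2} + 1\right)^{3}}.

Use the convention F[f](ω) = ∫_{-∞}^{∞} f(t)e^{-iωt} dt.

F(ω) = \frac{\pi \left(\omega^{2} - 5 \left|{\omega}\right| + 3\right) e^{- \left|{\omega}\right|}}{2}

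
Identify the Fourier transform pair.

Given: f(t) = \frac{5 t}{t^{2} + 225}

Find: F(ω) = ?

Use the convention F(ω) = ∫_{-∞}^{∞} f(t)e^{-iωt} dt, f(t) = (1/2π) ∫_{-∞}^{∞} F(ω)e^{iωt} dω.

F(ω) = - 5 i \pi e^{- 15 \left|{\omega}\right|} \operatorname{sign}{\left(\omega \right)}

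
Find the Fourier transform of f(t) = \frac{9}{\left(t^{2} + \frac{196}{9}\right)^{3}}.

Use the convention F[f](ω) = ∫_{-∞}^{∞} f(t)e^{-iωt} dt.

F(ω) = \frac{243 \pi \left(196 \omega^{2} + 126 \left|{\omega}\right| + 27\right) e^{- \frac{14 \left|{\omega}\right|}{3}}}{4302592}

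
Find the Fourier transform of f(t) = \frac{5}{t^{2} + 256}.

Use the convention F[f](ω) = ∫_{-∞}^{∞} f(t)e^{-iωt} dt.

F(ω) = \frac{5 \pi e^{- 16 \left|{\omega}\right|}}{16}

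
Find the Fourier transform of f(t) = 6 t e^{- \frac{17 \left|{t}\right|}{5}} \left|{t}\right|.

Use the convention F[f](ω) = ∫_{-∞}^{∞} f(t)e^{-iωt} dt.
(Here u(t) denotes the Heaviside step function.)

F(ω) = \frac{15000 i \omega \left(25 \omega^{2} - 867\right)}{\left(25 \omega^{2} + 289\right)^{3}}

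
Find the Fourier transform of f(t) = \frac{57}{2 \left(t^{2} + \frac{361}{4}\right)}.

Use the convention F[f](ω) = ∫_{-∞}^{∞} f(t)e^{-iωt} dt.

F(ω) = 3 \pi e^{- \frac{19 \left|{\omega}\right|}{2}}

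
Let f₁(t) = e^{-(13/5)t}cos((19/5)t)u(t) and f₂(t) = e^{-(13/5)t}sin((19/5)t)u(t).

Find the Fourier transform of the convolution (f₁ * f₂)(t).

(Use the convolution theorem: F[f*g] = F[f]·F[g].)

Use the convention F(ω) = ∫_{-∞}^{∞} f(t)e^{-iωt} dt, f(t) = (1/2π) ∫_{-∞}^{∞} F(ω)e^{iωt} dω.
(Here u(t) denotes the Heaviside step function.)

F[f₁*f₂](ω) = \frac{475 \left(5 i \omega + 13\right)}{\left(\left(5 i \omega + 13\right)^{2} + 361\right)^{2}}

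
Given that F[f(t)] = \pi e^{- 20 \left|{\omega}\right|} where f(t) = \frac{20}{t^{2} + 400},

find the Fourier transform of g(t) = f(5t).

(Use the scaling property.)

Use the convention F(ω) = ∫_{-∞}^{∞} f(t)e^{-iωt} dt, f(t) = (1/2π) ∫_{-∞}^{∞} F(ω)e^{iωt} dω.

F[g](ω) = \frac{\pi e^{- 4 \left|{\omega}\right|}}{5}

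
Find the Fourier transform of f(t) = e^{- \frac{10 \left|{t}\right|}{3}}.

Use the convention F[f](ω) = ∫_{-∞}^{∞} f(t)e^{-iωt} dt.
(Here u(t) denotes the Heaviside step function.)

F(ω) = \frac{60}{9 \omega^{2} + 100}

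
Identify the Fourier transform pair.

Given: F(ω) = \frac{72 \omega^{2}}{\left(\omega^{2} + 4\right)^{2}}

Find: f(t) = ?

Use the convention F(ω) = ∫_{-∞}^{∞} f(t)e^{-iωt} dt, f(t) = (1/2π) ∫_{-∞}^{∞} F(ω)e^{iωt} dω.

f(t) = 9 \left(1 - 2 \left|{t}\right|\right) e^{- 2 \left|{t}\right|}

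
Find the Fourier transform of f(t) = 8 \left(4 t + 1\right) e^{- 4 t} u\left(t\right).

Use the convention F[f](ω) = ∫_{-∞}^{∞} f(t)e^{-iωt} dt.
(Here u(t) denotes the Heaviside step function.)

F(ω) = \frac{8 \left(- i \omega - 8\right)}{\omega^{2} - 8 i \omega - 16}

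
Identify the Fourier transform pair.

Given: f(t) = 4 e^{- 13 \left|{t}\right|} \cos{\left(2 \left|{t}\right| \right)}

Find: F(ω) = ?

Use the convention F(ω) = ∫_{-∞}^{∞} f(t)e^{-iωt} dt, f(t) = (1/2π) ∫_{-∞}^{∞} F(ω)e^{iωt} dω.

F(ω) = \frac{104 \left(\omega^{2} + 173\right)}{\omega^{4} + 330 \omega^{2} + 29929}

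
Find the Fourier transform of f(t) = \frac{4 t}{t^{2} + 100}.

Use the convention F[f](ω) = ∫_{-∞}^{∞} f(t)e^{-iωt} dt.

F(ω) = - 4 i \pi e^{- 10 \left|{\omega}\right|} \operatorname{sign}{\left(\omega \right)}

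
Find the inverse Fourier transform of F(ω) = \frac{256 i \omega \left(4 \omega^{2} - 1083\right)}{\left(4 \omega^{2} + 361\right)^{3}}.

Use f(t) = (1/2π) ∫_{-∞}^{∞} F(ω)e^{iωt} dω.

f(t) = 4 t e^{- \frac{19 \left|{t}\right|}{2}} \left|{t}\right|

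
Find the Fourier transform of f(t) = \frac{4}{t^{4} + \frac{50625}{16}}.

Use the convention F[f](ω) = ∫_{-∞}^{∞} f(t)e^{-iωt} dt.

F(ω) = \frac{32 \pi e^{- \frac{15 \sqrt{2} \left|{\omega}\right|}{4}} \sin{\left(\frac{15 \sqrt{2} \left|{\omega}\right|}{4} + \frac{\pi}{4} \right)}}{3375}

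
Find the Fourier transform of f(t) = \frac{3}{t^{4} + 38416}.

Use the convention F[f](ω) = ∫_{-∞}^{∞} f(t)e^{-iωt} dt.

F(ω) = \frac{3 \pi e^{- 7 \sqrt{2} \left|{\omega}\right|} \sin{\left(7 \sqrt{2} \left|{\omega}\right| + \frac{\pi}{4} \right)}}{2744}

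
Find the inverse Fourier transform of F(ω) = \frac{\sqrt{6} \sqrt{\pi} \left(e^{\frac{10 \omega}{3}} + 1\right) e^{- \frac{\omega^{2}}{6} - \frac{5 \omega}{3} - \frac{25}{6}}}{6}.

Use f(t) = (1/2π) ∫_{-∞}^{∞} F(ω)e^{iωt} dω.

f(t) = e^{- \frac{3 t^{2}}{2}} \cos{\left(5 t \right)}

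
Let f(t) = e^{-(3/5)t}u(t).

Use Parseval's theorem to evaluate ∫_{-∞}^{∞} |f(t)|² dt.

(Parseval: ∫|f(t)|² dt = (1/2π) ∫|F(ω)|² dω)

∫|f(t)|² dt = \frac{5}{6}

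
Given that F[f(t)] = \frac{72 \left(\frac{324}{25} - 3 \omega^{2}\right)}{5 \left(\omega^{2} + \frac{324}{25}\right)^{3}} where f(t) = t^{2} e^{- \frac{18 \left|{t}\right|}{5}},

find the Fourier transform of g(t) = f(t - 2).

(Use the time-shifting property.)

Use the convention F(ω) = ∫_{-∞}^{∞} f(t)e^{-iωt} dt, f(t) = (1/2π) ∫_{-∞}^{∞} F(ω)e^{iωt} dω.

F[g](ω) = \frac{27000 \left(108 - 25 \omega^{2}\right) e^{- 2 i \omega}}{\left(25 \omega^{2} + 324\right)^{3}}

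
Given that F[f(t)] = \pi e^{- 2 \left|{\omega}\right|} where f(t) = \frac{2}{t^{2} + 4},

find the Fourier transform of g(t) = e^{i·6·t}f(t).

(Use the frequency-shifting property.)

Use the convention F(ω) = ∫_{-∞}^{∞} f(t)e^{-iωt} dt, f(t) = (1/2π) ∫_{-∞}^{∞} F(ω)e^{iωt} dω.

F[g](ω) = \pi e^{- 2 \left|{\omega - 6}\right|}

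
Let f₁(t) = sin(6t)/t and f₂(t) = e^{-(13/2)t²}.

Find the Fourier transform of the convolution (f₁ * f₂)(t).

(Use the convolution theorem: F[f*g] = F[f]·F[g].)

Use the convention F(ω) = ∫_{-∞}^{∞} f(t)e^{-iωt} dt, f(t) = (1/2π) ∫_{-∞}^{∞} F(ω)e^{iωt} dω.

F[f₁*f₂](ω) = \begin{cases} \frac{\sqrt{26} \pi^{\frac{3}{2}} e^{- \frac{\omega^{2}}{26}}}{13} & \text{for}\: \omega > -6 \wedge \omega < 6 \\0 & \text{otherwise} \end{cases}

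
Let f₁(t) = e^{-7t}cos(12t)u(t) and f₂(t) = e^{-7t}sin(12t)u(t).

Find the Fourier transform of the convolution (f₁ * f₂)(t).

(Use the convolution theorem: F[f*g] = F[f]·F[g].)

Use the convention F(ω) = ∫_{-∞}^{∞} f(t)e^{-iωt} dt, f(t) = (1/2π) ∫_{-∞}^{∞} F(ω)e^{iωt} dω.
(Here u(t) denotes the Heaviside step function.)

F[f₁*f₂](ω) = \frac{12 \left(i \omega + 7\right)}{\left(\left(i \omega + 7\right)^{2} + 144\right)^{2}}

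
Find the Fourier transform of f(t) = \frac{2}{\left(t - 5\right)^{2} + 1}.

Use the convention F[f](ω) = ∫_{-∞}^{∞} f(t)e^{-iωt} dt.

F(ω) = 2 \pi e^{- 5 i \omega - \left|{\omega}\right|}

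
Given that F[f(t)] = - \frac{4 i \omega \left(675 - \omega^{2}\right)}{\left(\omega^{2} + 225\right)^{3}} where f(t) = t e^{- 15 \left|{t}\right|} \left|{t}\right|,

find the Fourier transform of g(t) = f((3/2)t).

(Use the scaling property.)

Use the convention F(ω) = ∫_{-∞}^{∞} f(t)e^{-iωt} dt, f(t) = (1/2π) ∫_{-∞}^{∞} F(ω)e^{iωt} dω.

F[g](ω) = \frac{144 i \omega \left(4 \omega^{2} - 6075\right)}{\left(4 \omega^{2} + 2025\right)^{3}}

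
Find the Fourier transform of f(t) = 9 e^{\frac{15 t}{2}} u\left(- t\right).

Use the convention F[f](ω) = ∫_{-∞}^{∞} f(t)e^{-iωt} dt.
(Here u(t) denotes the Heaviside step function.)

F(ω) = - \frac{18}{2 i \omega - 15}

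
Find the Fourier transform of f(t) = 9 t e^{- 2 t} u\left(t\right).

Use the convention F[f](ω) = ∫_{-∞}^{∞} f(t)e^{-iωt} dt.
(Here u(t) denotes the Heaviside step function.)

F(ω) = \frac{9}{\left(i \omega + 2\right)^{2}}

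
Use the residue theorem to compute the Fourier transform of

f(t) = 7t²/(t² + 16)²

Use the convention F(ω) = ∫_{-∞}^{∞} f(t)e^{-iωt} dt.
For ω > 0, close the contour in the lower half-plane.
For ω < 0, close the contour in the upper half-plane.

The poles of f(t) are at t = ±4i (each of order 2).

Let g(z) = f(z)e^{-iωz}; for large |z| the factor e^{-iωz} decays in the lower half-plane when ω > 0 and in the upper half-plane when ω < 0.

Case ω > 0 (lower half-plane, clockwise contour ⇒ F(ω) = -2πi·ΣRes):
  Res_{z = - 4 i} g(z) = \frac{7 i \left(1 - 4 \omega\right) e^{- 4 \omega}}{16} (pole of order 2)
  F(ω) = -2πi·ΣRes = \frac{7 \pi \left(1 - 4 \omega\right) e^{- 4 \omega}}{8}

Case ω < 0 (upper half-plane, counterclockwise contour ⇒ F(ω) = +2πi·ΣRes):
  Res_{z = 4 i} g(z) = \frac{7 i \left(- 4 \omega - 1\right) e^{4 \omega}}{16} (pole of order 2)
  F(ω) = 2πi·ΣRes = \frac{7 \pi \left(4 \omega + 1\right) e^{4 \omega}}{8}

Both cases combine into a single formula in |ω|:

F(ω) = \frac{7 \pi \left(1 - 4 \left|{\omega}\right|\right) e^{- 4 \left|{\omega}\right|}}{8}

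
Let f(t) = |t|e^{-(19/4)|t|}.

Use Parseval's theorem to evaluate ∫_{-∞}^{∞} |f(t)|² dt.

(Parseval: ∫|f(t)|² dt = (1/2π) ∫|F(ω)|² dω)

∫|f(t)|² dt = \frac{32}{6859}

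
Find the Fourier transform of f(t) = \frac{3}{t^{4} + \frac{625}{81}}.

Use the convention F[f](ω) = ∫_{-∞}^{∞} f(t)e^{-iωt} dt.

F(ω) = \frac{81 \pi e^{- \frac{5 \sqrt{2} \left|{\omega}\right|}{6}} \sin{\left(\frac{5 \sqrt{2} \left|{\omega}\right|}{6} + \frac{\pi}{4} \right)}}{125}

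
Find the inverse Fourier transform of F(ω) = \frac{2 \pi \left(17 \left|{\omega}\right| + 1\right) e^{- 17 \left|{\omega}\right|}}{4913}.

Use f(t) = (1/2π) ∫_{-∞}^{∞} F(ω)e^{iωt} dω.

f(t) = \frac{4}{\left(t^{2} + 289\right)^{2}}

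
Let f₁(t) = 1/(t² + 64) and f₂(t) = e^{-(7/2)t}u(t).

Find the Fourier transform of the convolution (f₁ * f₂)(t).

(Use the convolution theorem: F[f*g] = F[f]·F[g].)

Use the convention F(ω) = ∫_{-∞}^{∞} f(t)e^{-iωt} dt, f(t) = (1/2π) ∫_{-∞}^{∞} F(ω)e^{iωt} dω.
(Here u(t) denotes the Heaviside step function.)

F[f₁*f₂](ω) = \frac{\pi e^{- 8 \left|{\omega}\right|}}{4 \left(2 i \omega + 7\right)}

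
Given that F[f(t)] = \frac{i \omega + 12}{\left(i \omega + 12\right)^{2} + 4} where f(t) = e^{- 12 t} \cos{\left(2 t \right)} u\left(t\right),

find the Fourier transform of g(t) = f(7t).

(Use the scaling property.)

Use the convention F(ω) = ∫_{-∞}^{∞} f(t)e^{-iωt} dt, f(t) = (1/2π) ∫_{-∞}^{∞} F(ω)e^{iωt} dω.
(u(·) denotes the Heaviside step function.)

F[g](ω) = \frac{i \omega + 84}{\left(i \omega + 84\right)^{2} + 196}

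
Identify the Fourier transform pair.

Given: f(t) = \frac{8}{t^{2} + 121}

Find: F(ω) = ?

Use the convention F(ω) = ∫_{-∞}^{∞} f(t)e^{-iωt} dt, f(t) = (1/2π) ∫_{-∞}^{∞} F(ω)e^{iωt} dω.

F(ω) = \frac{8 \pi e^{- 11 \left|{\omega}\right|}}{11}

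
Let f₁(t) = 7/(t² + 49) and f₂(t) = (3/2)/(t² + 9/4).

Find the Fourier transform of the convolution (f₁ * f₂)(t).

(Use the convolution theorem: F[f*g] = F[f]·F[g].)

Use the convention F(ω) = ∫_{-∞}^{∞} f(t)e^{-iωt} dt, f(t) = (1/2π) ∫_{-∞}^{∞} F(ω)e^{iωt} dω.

F[f₁*f₂](ω) = \pi^{2} e^{- \frac{17 \left|{\omega}\right|}{2}}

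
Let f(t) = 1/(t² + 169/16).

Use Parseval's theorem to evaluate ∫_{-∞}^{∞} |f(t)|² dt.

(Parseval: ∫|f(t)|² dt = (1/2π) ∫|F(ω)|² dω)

∫|f(t)|² dt = \frac{32 \pi}{2197}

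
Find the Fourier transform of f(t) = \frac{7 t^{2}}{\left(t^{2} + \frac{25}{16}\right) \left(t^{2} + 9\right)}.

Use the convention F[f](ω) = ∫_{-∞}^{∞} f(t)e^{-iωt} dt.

F(ω) = \frac{48 \pi e^{- 3 \left|{\omega}\right|}}{17} - \frac{20 \pi e^{- \frac{5 \left|{\omega}\right|}{4}}}{17}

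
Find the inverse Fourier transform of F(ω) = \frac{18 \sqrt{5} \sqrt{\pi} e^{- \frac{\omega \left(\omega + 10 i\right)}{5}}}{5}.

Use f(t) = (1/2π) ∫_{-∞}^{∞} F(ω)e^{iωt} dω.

f(t) = 9 e^{- \frac{5 \left(t - 2\right)^{2}}{4}}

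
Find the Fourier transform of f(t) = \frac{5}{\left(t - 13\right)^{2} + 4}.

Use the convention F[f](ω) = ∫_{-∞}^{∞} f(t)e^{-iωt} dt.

F(ω) = \frac{5 \pi e^{- 13 i \omega - 2 \left|{\omega}\right|}}{2}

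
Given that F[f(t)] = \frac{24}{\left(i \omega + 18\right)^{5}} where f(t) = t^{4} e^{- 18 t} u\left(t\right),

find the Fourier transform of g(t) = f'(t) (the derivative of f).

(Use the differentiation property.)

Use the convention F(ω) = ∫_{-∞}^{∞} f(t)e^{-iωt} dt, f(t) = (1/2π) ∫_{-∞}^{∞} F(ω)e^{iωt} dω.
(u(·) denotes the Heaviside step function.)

F[g](ω) = \frac{24 i \omega}{\left(i \omega + 18\right)^{5}}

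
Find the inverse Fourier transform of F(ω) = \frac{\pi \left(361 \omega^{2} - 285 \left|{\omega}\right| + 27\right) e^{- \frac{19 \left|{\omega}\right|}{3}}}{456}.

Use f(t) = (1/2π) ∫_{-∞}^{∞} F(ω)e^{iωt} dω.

f(t) = \frac{t^{4}}{\left(t^{2} + \frac{361}{9}\right)^{3}}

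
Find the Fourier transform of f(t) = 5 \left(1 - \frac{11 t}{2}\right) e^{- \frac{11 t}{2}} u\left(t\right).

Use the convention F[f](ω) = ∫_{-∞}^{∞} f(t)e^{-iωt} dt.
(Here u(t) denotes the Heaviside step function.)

F(ω) = \frac{20 i \omega}{- 4 \omega^{2} + 44 i \omega + 121}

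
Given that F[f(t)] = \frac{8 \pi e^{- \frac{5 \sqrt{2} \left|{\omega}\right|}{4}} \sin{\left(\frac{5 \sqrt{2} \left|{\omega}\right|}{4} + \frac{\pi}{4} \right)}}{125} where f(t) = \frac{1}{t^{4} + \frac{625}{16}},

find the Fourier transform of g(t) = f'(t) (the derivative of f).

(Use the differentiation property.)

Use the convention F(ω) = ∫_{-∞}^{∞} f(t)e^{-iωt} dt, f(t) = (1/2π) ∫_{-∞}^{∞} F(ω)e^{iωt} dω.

F[g](ω) = \frac{8 i \pi \omega e^{- \frac{5 \sqrt{2} \left|{\omega}\right|}{4}} \sin{\left(\frac{5 \sqrt{2} \left|{\omega}\right|}{4} + \frac{\pi}{4} \right)}}{125}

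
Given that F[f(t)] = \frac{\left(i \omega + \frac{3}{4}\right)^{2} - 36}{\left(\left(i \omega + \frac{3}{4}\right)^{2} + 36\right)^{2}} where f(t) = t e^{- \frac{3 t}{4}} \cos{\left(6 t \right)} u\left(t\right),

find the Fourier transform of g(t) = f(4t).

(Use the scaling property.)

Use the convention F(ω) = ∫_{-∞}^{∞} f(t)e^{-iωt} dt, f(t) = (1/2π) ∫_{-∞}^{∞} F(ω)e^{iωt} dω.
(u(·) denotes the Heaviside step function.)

F[g](ω) = \frac{4 \left(\left(i \omega + 3\right)^{2} - 576\right)}{\left(\left(i \omega + 3\right)^{2} + 576\right)^{2}}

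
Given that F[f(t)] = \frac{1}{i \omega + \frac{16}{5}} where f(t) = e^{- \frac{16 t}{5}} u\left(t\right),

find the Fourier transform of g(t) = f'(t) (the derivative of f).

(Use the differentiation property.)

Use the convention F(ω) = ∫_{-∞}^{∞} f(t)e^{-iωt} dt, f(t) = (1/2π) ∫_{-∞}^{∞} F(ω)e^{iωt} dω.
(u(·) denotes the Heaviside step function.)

F[g](ω) = \frac{5 \omega}{5 \omega - 16 i}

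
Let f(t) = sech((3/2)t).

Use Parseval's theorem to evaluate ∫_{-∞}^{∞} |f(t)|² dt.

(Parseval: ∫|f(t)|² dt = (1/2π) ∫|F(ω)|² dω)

∫|f(t)|² dt = \frac{4}{3}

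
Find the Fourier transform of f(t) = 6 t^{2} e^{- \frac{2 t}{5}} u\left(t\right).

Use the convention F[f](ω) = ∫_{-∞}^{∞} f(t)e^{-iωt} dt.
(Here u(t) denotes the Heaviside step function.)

F(ω) = \frac{1500}{\left(5 i \omega + 2\right)^{3}}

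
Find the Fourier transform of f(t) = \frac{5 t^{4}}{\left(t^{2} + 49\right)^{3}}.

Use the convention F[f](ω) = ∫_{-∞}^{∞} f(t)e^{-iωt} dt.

F(ω) = \frac{5 \pi \left(49 \omega^{2} - 35 \left|{\omega}\right| + 3\right) e^{- 7 \left|{\omega}\right|}}{56}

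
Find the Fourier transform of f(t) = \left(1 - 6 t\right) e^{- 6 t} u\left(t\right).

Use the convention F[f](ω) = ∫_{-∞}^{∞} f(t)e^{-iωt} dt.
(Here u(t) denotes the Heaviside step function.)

F(ω) = \frac{i \omega}{- \omega^{2} + 12 i \omega + 36}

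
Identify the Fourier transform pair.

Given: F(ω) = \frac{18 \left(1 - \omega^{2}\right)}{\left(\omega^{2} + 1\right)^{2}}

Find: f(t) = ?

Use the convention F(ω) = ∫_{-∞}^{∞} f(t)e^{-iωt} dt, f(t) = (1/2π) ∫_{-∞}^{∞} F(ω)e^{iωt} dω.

f(t) = 9 e^{- \left|{t}\right|} \left|{t}\right|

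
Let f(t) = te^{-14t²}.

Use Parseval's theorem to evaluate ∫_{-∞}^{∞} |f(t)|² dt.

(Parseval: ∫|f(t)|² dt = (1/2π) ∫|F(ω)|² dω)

∫|f(t)|² dt = \frac{\sqrt{7} \sqrt{\pi}}{784}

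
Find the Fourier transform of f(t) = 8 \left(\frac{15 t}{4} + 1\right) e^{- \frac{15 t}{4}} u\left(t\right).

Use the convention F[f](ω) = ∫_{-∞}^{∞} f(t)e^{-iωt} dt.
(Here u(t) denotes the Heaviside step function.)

F(ω) = \frac{64 \left(- 2 i \omega - 15\right)}{16 \omega^{2} - 120 i \omega - 225}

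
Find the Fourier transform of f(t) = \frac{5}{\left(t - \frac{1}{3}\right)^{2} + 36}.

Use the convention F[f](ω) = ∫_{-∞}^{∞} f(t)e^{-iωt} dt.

F(ω) = \frac{5 \pi e^{- \frac{i \omega}{3} - 6 \left|{\omega}\right|}}{6}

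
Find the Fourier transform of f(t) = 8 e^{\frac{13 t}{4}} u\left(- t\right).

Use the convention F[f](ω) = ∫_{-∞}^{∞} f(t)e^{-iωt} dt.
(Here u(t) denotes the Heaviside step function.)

F(ω) = - \frac{32}{4 i \omega - 13}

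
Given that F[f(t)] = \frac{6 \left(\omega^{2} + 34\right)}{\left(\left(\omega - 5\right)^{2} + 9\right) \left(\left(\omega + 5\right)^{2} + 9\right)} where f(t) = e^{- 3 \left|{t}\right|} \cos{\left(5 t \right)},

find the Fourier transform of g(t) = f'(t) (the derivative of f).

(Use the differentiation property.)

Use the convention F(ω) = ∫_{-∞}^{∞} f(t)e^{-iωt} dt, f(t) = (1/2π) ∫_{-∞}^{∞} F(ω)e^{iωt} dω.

F[g](ω) = \frac{6 i \omega \left(\omega^{2} + 34\right)}{\omega^{4} - 32 \omega^{2} + 1156}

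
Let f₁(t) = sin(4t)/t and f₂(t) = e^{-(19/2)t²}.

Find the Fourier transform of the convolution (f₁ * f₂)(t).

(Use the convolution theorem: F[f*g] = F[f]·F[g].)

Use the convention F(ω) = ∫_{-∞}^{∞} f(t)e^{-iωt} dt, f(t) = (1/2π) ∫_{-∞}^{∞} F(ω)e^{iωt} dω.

F[f₁*f₂](ω) = \begin{cases} \frac{\sqrt{38} \pi^{\frac{3}{2}} e^{- \frac{\omega^{2}}{38}}}{19} & \text{for}\: \omega > -4 \wedge \omega < 4 \\0 & \text{otherwise} \end{cases}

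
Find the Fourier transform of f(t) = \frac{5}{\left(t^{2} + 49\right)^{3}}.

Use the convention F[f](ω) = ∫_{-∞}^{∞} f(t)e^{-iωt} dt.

F(ω) = \frac{5 \pi \left(49 \omega^{2} + 21 \left|{\omega}\right| + 3\right) e^{- 7 \left|{\omega}\right|}}{134456}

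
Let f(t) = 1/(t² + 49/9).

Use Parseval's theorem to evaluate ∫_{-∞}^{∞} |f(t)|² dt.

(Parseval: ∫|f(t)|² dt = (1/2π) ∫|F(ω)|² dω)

∫|f(t)|² dt = \frac{27 \pi}{686}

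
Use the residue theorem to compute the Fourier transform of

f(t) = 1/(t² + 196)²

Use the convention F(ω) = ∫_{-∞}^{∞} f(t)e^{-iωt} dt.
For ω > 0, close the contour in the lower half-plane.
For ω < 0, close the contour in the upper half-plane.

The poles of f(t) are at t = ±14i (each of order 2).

Let g(z) = f(z)e^{-iωz}; for large |z| the factor e^{-iωz} decays in the lower half-plane when ω > 0 and in the upper half-plane when ω < 0.

Case ω > 0 (lower half-plane, clockwise contour ⇒ F(ω) = -2πi·ΣRes):
  Res_{z = - 14 i} g(z) = \frac{i \left(14 \omega + 1\right) e^{- 14 \omega}}{10976} (pole of order 2)
  F(ω) = -2πi·ΣRes = \frac{\pi \left(14 \omega + 1\right) e^{- 14 \omega}}{5488}

Case ω < 0 (upper half-plane, counterclockwise contour ⇒ F(ω) = +2πi·ΣRes):
  Res_{z = 14 i} g(z) = \frac{i \left(14 \omega - 1\right) e^{14 \omega}}{10976} (pole of order 2)
  F(ω) = 2πi·ΣRes = \frac{\pi \left(1 - 14 \omega\right) e^{14 \omega}}{5488}

Both cases combine into a single formula in |ω|:

F(ω) = \frac{\pi \left(14 \left|{\omega}\right| + 1\right) e^{- 14 \left|{\omega}\right|}}{5488}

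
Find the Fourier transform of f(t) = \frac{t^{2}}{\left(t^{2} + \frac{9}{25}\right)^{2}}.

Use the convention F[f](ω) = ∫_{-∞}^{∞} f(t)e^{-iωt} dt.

F(ω) = \frac{\pi \left(5 - 3 \left|{\omega}\right|\right) e^{- \frac{3 \left|{\omega}\right|}{5}}}{6}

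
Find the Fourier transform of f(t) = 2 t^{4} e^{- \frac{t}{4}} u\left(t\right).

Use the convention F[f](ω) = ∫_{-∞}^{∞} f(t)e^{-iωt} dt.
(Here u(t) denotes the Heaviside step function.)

F(ω) = \frac{49152}{\left(4 i \omega + 1\right)^{5}}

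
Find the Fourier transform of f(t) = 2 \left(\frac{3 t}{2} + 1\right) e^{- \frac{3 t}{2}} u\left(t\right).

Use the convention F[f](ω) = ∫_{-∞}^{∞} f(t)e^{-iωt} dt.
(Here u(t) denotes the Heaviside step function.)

F(ω) = \frac{8 \left(- i \omega - 3\right)}{4 \omega^{2} - 12 i \omega - 9}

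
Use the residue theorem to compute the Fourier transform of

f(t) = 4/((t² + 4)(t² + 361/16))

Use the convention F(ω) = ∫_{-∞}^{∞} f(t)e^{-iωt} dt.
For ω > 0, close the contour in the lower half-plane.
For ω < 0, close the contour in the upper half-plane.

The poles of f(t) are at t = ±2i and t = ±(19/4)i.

Let g(z) = f(z)e^{-iωz}; for large |z| the factor e^{-iωz} decays in the lower half-plane when ω > 0 and in the upper half-plane when ω < 0.

Case ω > 0 (lower half-plane, clockwise contour ⇒ F(ω) = -2πi·ΣRes):
  Res_{z = - 2 i} g(z) = \frac{16 i e^{- 2 \omega}}{297}
  Res_{z = - \frac{19 i}{4}} g(z) = - \frac{128 i e^{- \frac{19 \omega}{4}}}{5643}
  F(ω) = -2πi·ΣRes = \frac{32 \pi e^{- 2 \omega}}{297} - \frac{256 \pi e^{- \frac{19 \omega}{4}}}{5643}

Case ω < 0 (upper half-plane, counterclockwise contour ⇒ F(ω) = +2πi·ΣRes):
  Res_{z = 2 i} g(z) = - \frac{16 i e^{2 \omega}}{297}
  Res_{z = \frac{19 i}{4}} g(z) = \frac{128 i e^{\frac{19 \omega}{4}}}{5643}
  F(ω) = 2πi·ΣRes = \frac{32 \pi \left(- 8 e^{\frac{19 \omega}{4}} + 19 e^{2 \omega}\right)}{5643}

Both cases combine into a single formula in |ω|:

F(ω) = \frac{32 \pi e^{- 2 \left|{\omega}\right|}}{297} - \frac{256 \pi e^{- \frac{19 \left|{\omega}\right|}{4}}}{5643}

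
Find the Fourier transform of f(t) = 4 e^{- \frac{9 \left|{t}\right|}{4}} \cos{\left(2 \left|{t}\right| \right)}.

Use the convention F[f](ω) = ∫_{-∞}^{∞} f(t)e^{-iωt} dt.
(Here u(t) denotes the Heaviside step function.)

F(ω) = \frac{288 \left(16 \omega^{2} + 145\right)}{256 \omega^{4} + 544 \omega^{2} + 21025}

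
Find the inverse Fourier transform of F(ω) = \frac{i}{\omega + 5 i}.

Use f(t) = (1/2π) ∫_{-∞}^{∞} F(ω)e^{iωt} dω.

f(t) = e^{5 t} u\left(- t\right)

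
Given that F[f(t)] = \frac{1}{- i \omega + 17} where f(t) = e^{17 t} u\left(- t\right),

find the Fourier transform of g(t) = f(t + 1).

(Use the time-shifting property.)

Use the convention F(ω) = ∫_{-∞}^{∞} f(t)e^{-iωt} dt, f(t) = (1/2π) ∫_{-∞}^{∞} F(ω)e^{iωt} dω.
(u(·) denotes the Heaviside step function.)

F[g](ω) = - \frac{e^{i \omega}}{i \omega - 17}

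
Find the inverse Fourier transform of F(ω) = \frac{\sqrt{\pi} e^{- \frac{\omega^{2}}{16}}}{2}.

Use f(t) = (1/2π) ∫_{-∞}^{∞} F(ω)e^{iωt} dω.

f(t) = e^{- 4 t^{2}}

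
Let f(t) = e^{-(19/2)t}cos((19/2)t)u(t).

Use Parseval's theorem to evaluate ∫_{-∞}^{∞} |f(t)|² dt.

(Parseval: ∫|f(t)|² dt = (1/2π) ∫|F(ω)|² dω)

∫|f(t)|² dt = \frac{3}{76}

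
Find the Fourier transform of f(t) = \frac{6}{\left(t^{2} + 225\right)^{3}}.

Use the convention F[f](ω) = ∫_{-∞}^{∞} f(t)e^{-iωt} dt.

F(ω) = \frac{\pi \left(75 \omega^{2} + 15 \left|{\omega}\right| + 1\right) e^{- 15 \left|{\omega}\right|}}{337500}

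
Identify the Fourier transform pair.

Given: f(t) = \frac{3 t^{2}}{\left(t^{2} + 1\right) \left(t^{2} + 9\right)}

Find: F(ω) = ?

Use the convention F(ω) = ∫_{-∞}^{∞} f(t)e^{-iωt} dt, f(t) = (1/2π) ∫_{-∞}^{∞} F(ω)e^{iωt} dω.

F(ω) = \frac{3 \pi \left(3 - e^{2 \left|{\omega}\right|}\right) e^{- 3 \left|{\omega}\right|}}{8}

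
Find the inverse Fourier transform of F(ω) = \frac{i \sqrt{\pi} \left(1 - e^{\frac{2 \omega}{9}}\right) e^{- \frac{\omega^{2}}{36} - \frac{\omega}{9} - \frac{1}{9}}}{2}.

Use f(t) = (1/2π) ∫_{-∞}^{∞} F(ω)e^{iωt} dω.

f(t) = 3 e^{- 9 t^{2}} \sin{\left(2 t \right)}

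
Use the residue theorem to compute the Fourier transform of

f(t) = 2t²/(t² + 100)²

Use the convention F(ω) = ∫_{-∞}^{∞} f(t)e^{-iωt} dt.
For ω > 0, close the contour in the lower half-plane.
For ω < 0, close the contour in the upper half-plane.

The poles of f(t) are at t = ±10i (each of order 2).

Let g(z) = f(z)e^{-iωz}; for large |z| the factor e^{-iωz} decays in the lower half-plane when ω > 0 and in the upper half-plane when ω < 0.

Case ω > 0 (lower half-plane, clockwise contour ⇒ F(ω) = -2πi·ΣRes):
  Res_{z = - 10 i} g(z) = \frac{i \left(1 - 10 \omega\right) e^{- 10 \omega}}{20} (pole of order 2)
  F(ω) = -2πi·ΣRes = \frac{\pi \left(1 - 10 \omega\right) e^{- 10 \omega}}{10}

Case ω < 0 (upper half-plane, counterclockwise contour ⇒ F(ω) = +2πi·ΣRes):
  Res_{z = 10 i} g(z) = \frac{i \left(- 10 \omega - 1\right) e^{10 \omega}}{20} (pole of order 2)
  F(ω) = 2πi·ΣRes = \frac{\pi \left(10 \omega + 1\right) e^{10 \omega}}{10}

Both cases combine into a single formula in |ω|:

F(ω) = \frac{\pi \left(1 - 10 \left|{\omega}\right|\right) e^{- 10 \left|{\omega}\right|}}{10}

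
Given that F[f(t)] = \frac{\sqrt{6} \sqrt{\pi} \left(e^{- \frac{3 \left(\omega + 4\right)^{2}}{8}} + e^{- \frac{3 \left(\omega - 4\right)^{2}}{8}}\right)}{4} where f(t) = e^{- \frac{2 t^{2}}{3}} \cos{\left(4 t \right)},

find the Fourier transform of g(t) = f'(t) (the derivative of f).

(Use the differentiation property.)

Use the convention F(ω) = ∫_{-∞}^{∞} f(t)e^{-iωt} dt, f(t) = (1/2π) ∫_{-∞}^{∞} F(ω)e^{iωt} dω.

F[g](ω) = \frac{\sqrt{6} i \sqrt{\pi} \omega \left(e^{6 \omega} + 1\right) e^{- \frac{3 \omega^{2}}{8} - 3 \omega - 6}}{4}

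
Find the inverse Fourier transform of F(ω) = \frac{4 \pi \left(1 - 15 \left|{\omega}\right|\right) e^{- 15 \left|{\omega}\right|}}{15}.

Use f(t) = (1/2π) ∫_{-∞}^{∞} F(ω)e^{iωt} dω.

f(t) = \frac{8 t^{2}}{\left(t^{2} + 225\right)^{2}}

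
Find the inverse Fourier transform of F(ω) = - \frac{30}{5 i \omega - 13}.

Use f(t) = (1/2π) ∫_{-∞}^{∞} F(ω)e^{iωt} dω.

f(t) = 6 e^{\frac{13 t}{5}} u\left(- t\right)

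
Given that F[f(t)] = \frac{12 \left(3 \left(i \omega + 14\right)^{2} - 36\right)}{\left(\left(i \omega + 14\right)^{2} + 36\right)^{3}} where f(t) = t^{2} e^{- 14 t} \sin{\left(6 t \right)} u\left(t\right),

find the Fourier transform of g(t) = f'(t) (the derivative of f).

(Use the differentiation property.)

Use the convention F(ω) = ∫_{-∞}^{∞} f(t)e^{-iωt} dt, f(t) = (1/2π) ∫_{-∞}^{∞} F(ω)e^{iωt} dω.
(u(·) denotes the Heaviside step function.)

F[g](ω) = \frac{36 i \omega \left(\left(i \omega + 14\right)^{2} - 12\right)}{\left(\left(i \omega + 14\right)^{2} + 36\right)^{3}}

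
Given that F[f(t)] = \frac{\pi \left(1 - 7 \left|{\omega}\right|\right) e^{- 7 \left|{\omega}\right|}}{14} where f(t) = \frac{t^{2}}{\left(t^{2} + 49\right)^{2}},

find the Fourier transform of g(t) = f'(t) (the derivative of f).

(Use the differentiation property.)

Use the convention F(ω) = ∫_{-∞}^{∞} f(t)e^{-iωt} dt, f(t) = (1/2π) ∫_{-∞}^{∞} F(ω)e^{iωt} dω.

F[g](ω) = \frac{i \pi \omega \left(1 - 7 \left|{\omega}\right|\right) e^{- 7 \left|{\omega}\right|}}{14}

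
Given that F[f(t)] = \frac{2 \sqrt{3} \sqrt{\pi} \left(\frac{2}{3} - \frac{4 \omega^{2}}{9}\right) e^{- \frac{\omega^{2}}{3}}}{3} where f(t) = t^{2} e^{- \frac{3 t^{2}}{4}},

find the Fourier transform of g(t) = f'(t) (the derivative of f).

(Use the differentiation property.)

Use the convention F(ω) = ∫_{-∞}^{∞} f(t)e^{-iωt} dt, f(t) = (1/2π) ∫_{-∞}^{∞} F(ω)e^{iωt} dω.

F[g](ω) = \frac{4 \sqrt{3} i \sqrt{\pi} \omega \left(3 - 2 \omega^{2}\right) e^{- \frac{\omega^{2}}{3}}}{27}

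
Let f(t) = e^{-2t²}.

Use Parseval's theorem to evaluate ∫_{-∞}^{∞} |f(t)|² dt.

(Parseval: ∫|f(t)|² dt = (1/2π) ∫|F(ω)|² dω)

∫|f(t)|² dt = \frac{\sqrt{\pi}}{2}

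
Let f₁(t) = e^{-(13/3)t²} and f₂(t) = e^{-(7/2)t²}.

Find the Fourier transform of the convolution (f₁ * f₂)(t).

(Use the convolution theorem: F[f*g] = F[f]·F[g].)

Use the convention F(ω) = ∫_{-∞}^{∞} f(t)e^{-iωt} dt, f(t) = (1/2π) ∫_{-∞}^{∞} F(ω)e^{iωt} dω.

F[f₁*f₂](ω) = \frac{\sqrt{546} \pi e^{- \frac{47 \omega^{2}}{364}}}{91}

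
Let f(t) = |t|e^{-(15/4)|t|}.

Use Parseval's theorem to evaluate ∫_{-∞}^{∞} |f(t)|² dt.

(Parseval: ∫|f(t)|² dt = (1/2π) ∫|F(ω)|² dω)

∫|f(t)|² dt = \frac{32}{3375}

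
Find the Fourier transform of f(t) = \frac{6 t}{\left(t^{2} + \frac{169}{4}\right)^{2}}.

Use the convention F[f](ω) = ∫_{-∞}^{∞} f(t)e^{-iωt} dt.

F(ω) = - \frac{6 i \pi \omega e^{- \frac{13 \left|{\omega}\right|}{2}}}{13}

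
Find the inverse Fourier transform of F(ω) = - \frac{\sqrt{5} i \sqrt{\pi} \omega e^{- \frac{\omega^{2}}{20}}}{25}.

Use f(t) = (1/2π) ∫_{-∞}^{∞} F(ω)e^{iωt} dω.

f(t) = 2 t e^{- 5 t^{2}}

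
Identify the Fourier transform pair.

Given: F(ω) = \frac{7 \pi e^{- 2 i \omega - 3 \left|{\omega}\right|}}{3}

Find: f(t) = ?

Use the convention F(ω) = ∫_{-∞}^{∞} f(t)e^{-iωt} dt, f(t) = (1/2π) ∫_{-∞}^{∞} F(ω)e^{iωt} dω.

f(t) = \frac{7}{\left(t - 2\right)^{2} + 9}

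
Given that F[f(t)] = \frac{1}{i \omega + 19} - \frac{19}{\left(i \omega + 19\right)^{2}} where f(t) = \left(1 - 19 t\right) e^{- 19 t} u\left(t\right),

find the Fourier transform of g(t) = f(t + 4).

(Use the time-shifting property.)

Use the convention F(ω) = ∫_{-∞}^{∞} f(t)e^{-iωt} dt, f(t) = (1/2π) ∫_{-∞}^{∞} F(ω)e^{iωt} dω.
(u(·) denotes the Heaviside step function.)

F[g](ω) = \frac{i \omega e^{4 i \omega}}{- \omega^{2} + 38 i \omega + 361}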